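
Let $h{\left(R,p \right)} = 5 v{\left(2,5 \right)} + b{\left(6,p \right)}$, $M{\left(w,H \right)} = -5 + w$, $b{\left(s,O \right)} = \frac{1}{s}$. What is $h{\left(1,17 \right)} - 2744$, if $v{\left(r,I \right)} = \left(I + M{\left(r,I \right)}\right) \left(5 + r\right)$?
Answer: $- \frac{16043}{6} \approx -2673.8$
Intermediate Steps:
$v{\left(r,I \right)} = \left(5 + r\right) \left(-5 + I + r\right)$ ($v{\left(r,I \right)} = \left(I + \left(-5 + r\right)\right) \left(5 + r\right) = \left(-5 + I + r\right) \left(5 + r\right) = \left(5 + r\right) \left(-5 + I + r\right)$)
$h{\left(R,p \right)} = \frac{421}{6}$ ($h{\left(R,p \right)} = 5 \left(-25 + 2^{2} + 5 \cdot 5 + 5 \cdot 2\right) + \frac{1}{6} = 5 \left(-25 + 4 + 25 + 10\right) + \frac{1}{6} = 5 \cdot 14 + \frac{1}{6} = 70 + \frac{1}{6} = \frac{421}{6}$)
$h{\left(1,17 \right)} - 2744 = \frac{421}{6} - 2744 = - \frac{16043}{6}$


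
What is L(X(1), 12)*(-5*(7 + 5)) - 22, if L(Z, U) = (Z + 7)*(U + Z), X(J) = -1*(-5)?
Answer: -12262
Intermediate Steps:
X(J) = 5
L(Z, U) = (7 + Z)*(U + Z)
L(X(1), 12)*(-5*(7 + 5)) - 22 = (5² + 7*12 + 7*5 + 12*5)*(-5*(7 + 5)) - 22 = (25 + 84 + 35 + 60)*(-5*12) - 22 = 204*(-60) - 22 = -12240 - 22 = -12262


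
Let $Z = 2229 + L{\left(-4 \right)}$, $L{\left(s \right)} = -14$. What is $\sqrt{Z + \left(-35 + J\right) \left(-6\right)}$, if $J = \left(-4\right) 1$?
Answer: $\sqrt{2449} \approx 49.487$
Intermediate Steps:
$J = -4$
$Z = 2215$ ($Z = 2229 - 14 = 2215$)
$\sqrt{Z + \left(-35 + J\right) \left(-6\right)} = \sqrt{2215 + \left(-35 - 4\right) \left(-6\right)} = \sqrt{2215 - -234} = \sqrt{2215 + 234} = \sqrt{2449}$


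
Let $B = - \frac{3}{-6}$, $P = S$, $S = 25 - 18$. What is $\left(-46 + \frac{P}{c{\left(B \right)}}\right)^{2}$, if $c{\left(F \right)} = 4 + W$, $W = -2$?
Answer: $\frac{7225}{4} \approx 1806.3$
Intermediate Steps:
$S = 7$ ($S = 25 - 18 = 7$)
$P = 7$
$B = \frac{1}{2}$ ($B = \left(-3\right) \left(- \frac{1}{6}\right) = \frac{1}{2} \approx 0.5$)
$c{\left(F \right)} = 2$ ($c{\left(F \right)} = 4 - 2 = 2$)
$\left(-46 + \frac{P}{c{\left(B \right)}}\right)^{2} = \left(-46 + \frac{7}{2}\right)^{2} = \left(- \frac{85}{2}\right)^{2} = \frac{7225}{4}$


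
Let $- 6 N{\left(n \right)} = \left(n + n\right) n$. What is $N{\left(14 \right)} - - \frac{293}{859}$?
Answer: $- \frac{167485}{2577} \approx -64.992$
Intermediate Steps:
$N{\left(n \right)} = - \frac{n^{2}}{3}$ ($N{\left(n \right)} = - \frac{\left(n + n\right) n}{6} = - \frac{2 n n}{6} = - \frac{2 n^{2}}{6} = - \frac{n^{2}}{3}$)
$N{\left(14 \right)} - - \frac{293}{859} = - \frac{14^{2}}{3} - - \frac{293}{859} = \left(- \frac{1}{3}\right) 196 - \left(-293\right) \frac{1}{859} = - \frac{196}{3} - - \frac{293}{859} = - \frac{196}{3} + \frac{293}{859} = - \frac{167485}{2577}$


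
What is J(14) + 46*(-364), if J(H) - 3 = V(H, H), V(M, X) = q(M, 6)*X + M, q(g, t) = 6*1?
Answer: -16643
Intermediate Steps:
q(g, t) = 6
V(M, X) = M + 6*X (V(M, X) = 6*X + M = M + 6*X)
J(H) = 3 + 7*H (J(H) = 3 + (H + 6*H) = 3 + 7*H)
J(14) + 46*(-364) = (3 + 7*14) + 46*(-364) = (3 + 98) - 16744 = 101 - 16744 = -16643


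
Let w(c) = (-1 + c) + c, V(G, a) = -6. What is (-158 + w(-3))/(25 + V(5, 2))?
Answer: -165/19 ≈ -8.6842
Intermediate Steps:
w(c) = -1 + 2*c
(-158 + w(-3))/(25 + V(5, 2)) = (-158 + (-1 + 2*(-3)))/(25 - 6) = (-158 + (-1 - 6))/19 = (-158 - 7)*(1/19) = -165*1/19 = -165/19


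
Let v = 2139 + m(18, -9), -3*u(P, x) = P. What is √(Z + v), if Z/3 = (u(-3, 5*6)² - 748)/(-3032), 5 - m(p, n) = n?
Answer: √4949843846/1516 ≈ 46.408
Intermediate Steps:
u(P, x) = -P/3
m(p, n) = 5 - n
v = 2153 (v = 2139 + (5 - 1*(-9)) = 2139 + (5 + 9) = 2139 + 14 = 2153)
Z = 2241/3032 (Z = 3*(((-⅓*(-3))² - 748)/(-3032)) = 3*((1² - 748)*(-1/3032)) = 3*((1 - 748)*(-1/3032)) = 3*(-747*(-1/3032)) = 3*(747/3032) = 2241/3032 ≈ 0.73912)
√(Z + v) = √(2241/3032 + 2153) = √(6530137/3032) = √4949843846/1516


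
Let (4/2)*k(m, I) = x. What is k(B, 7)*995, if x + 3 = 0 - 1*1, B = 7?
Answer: -1990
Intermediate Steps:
x = -4 (x = -3 + (0 - 1*1) = -3 + (0 - 1) = -3 - 1 = -4)
k(m, I) = -2 (k(m, I) = (1/2)*(-4) = -2)
k(B, 7)*995 = -2*995 = -1990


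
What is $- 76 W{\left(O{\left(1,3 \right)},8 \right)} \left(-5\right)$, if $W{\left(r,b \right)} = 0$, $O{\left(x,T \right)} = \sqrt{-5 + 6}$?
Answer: $0$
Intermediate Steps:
$O{\left(x,T \right)} = 1$ ($O{\left(x,T \right)} = \sqrt{1} = 1$)
$- 76 W{\left(O{\left(1,3 \right)},8 \right)} \left(-5\right) = \left(-76\right) 0 \left(-5\right) = 0 \left(-5\right) = 0$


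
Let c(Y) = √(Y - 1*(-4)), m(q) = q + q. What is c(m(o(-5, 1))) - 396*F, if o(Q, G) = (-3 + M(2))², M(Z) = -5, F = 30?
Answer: -11880 + 2*√33 ≈ -11869.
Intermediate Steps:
o(Q, G) = 64 (o(Q, G) = (-3 - 5)² = (-8)² = 64)
m(q) = 2*q
c(Y) = √(4 + Y) (c(Y) = √(Y + 4) = √(4 + Y))
c(m(o(-5, 1))) - 396*F = √(4 + 2*64) - 396*30 = √(4 + 128) - 1*11880 = √132 - 11880 = 2*√33 - 11880 = -11880 + 2*√33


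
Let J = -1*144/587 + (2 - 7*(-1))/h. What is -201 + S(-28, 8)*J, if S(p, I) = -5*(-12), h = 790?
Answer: -9971835/46373 ≈ -215.04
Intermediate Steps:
J = -108477/463730 (J = -1*144/587 + (2 - 7*(-1))/790 = -144*1/587 + (2 + 7)*(1/790) = -144/587 + 9*(1/790) = -144/587 + 9/790 = -108477/463730 ≈ -0.23392)
S(p, I) = 60
-201 + S(-28, 8)*J = -201 + 60*(-108477/463730) = -201 - 650862/46373 = -9971835/46373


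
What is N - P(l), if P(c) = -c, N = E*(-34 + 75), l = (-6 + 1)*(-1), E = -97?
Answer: -3972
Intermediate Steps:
l = 5 (l = -5*(-1) = 5)
N = -3977 (N = -97*(-34 + 75) = -97*41 = -3977)
N - P(l) = -3977 - (-1)*5 = -3977 - 1*(-5) = -3977 + 5 = -3972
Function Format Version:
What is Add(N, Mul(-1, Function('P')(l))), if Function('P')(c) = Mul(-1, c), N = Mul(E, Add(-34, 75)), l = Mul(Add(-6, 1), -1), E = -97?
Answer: -3972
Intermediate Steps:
l = 5 (l = Mul(-5, -1) = 5)
N = -3977 (N = Mul(-97, Add(-34, 75)) = Mul(-97, 41) = -3977)
Add(N, Mul(-1, Function('P')(l))) = Add(-3977, Mul(-1, Mul(-1, 5))) = Add(-3977, Mul(-1, -5)) = Add(-3977, 5) = -3972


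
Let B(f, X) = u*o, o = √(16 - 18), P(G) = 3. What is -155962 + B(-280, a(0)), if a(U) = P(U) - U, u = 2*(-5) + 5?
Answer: -155962 - 5*I*√2 ≈ -1.5596e+5 - 7.0711*I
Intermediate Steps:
u = -5 (u = -10 + 5 = -5)
a(U) = 3 - U
o = I*√2 (o = √(-2) = I*√2 ≈ 1.4142*I)
B(f, X) = -5*I*√2
-155962 + B(-280, a(0)) = -155962 - 5*I*√2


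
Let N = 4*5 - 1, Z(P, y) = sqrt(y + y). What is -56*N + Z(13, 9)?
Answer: -1064 + 3*sqrt(2) ≈ -1059.8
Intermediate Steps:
Z(P, y) = sqrt(2)*sqrt(y) (Z(P, y) = sqrt(2*y) = sqrt(2)*sqrt(y))
N = 19 (N = 20 - 1 = 19)
-56*N + Z(13, 9) = -56*19 + sqrt(2)*sqrt(9) = -1064 + sqrt(2)*3 = -1064 + 3*sqrt(2)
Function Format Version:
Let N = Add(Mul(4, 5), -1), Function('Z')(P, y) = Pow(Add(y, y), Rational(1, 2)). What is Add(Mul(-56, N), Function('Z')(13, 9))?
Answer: Add(-1064, Mul(3, Pow(2, Rational(1, 2)))) ≈ -1059.8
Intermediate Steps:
Function('Z')(P, y) = Mul(Pow(2, Rational(1, 2)), Pow(y, Rational(1, 2))) (Function('Z')(P, y) = Pow(Mul(2, y), Rational(1, 2)) = Mul(Pow(2, Rational(1, 2)), Pow(y, Rational(1, 2))))
N = 19 (N = Add(20, -1) = 19)
Add(Mul(-56, N), Function('Z')(13, 9)) = Add(Mul(-56, 19), Mul(Pow(2, Rational(1, 2)), Pow(9, Rational(1, 2)))) = Add(-1064, Mul(Pow(2, Rational(1, 2)), 3)) = Add(-1064, Mul(3, Pow(2, Rational(1, 2))))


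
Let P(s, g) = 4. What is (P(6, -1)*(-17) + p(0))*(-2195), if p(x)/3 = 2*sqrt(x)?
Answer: 149260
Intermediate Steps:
p(x) = 6*sqrt(x) (p(x) = 3*(2*sqrt(x)) = 6*sqrt(x))
(P(6, -1)*(-17) + p(0))*(-2195) = (4*(-17) + 6*sqrt(0))*(-2195) = (-68 + 6*0)*(-2195) = (-68 + 0)*(-2195) = -68*(-2195) = 149260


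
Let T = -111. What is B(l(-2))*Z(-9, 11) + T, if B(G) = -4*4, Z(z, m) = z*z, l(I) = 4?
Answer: -1407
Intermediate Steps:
Z(z, m) = z²
B(G) = -16
B(l(-2))*Z(-9, 11) + T = -16*(-9)² - 111 = -16*81 - 111 = -1296 - 111 = -1407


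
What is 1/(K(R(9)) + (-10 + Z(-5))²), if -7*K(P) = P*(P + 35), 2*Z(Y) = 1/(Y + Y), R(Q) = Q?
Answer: 2800/124407 ≈ 0.022507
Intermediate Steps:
Z(Y) = 1/(4*Y) (Z(Y) = 1/(2*(Y + Y)) = 1/(2*((2*Y))) = (1/(2*Y))/2 = 1/(4*Y))
K(P) = -P*(35 + P)/7 (K(P) = -P*(P + 35)/7 = -P*(35 + P)/7)
1/(K(R(9)) + (-10 + Z(-5))²) = 1/(-⅐*9*(35 + 9) + (-10 + (¼)/(-5))²) = 1/(-⅐*9*44 + (-10 + (¼)*(-⅕))²) = 1/(-396/7 + (-10 - 1/20)²) = 1/(-396/7 + (-201/20)²) = 1/(-396/7 + 40401/400) = 1/(124407/2800) = 2800/124407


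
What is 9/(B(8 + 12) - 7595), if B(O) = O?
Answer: -3/2525 ≈ -0.0011881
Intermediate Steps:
9/(B(8 + 12) - 7595) = 9/((8 + 12) - 7595) = 9/(20 - 7595) = 9/(-7575) = 9*(-1/7575) = -3/2525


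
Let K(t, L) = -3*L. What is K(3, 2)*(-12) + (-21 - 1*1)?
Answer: 50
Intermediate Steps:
K(3, 2)*(-12) + (-21 - 1*1) = -3*2*(-12) + (-21 - 1*1) = -6*(-12) + (-21 - 1) = 72 - 22 = 50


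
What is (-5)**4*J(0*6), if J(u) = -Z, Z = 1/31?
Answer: -625/31 ≈ -20.161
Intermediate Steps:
Z = 1/31 ≈ 0.032258
J(u) = -1/31 (J(u) = -1*1/31 = -1/31)
(-5)**4*J(0*6) = (-5)**4*(-1/31) = 625*(-1/31) = -625/31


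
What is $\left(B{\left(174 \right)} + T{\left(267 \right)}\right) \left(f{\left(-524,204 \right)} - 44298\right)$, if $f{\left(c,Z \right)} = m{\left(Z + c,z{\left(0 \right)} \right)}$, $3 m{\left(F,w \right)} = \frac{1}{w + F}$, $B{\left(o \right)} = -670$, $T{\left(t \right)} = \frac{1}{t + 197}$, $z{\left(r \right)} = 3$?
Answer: $\frac{13096523673721}{441264} \approx 2.968 \cdot 10^{7}$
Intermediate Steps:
$T{\left(t \right)} = \frac{1}{197 + t}$
$m{\left(F,w \right)} = \frac{1}{3 \left(F + w\right)}$ ($m{\left(F,w \right)} = \frac{1}{3 \left(w + F\right)} = \frac{1}{3 \left(F + w\right)}$)
$f{\left(c,Z \right)} = \frac{1}{3 \left(3 + Z + c\right)}$ ($f{\left(c,Z \right)} = \frac{1}{3 \left(\left(Z + c\right) + 3\right)} = \frac{1}{3 \left(3 + Z + c\right)}$)
$\left(B{\left(174 \right)} + T{\left(267 \right)}\right) \left(f{\left(-524,204 \right)} - 44298\right) = \left(-670 + \frac{1}{197 + 267}\right) \left(\frac{1}{3 \left(3 + 204 - 524\right)} - 44298\right) = \left(-670 + \frac{1}{464}\right) \left(\frac{1}{3 \left(-317\right)} - 44298\right) = \left(-670 + \frac{1}{464}\right) \left(\frac{1}{3} \left(- \frac{1}{317}\right) - 44298\right) = - \frac{310879 \left(- \frac{1}{951} - 44298\right)}{464} = \left(- \frac{310879}{464}\right) \left(- \frac{42127399}{951}\right) = \frac{13096523673721}{441264}$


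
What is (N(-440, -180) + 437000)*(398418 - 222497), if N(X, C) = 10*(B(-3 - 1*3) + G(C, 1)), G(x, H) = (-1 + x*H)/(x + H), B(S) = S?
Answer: 13759497408470/179 ≈ 7.6869e+10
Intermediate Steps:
G(x, H) = (-1 + H*x)/(H + x)
N(X, C) = -60 + 10*(-1 + C)/(1 + C) (N(X, C) = 10*((-3 - 1*3) + (-1 + 1*C)/(1 + C)) = 10*((-3 - 3) + (-1 + C)/(1 + C)) = 10*(-6 + (-1 + C)/(1 + C)) = -60 + 10*(-1 + C)/(1 + C))
(N(-440, -180) + 437000)*(398418 - 222497) = (10*(-7 - 5*(-180))/(1 - 180) + 437000)*(398418 - 222497) = (10*(-7 + 900)/(-179) + 437000)*175921 = (10*(-1/179)*893 + 437000)*175921 = (-8930/179 + 437000)*175921 = (78214070/179)*175921 = 13759497408470/179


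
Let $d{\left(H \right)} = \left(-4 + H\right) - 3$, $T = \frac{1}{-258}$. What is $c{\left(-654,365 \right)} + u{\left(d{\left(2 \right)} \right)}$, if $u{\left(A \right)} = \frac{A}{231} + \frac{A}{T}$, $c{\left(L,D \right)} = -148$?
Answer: $\frac{263797}{231} \approx 1142.0$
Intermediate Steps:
$T = - \frac{1}{258} \approx -0.003876$
$d{\left(H \right)} = -7 + H$
$u{\left(A \right)} = - \frac{59597 A}{231}$ ($u{\left(A \right)} = \frac{A}{231} + \frac{A}{- \frac{1}{258}} = A \frac{1}{231} + A \left(-258\right) = \frac{A}{231} - 258 A = - \frac{59597 A}{231}$)
$c{\left(-654,365 \right)} + u{\left(d{\left(2 \right)} \right)} = -148 - \frac{59597 \left(-7 + 2\right)}{231} = -148 - - \frac{297985}{231} = -148 + \frac{297985}{231} = \frac{263797}{231}$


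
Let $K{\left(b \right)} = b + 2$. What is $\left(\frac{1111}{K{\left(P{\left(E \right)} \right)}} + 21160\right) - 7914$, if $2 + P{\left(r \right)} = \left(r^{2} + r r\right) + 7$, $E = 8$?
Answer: $\frac{1789321}{135} \approx 13254.0$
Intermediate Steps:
$P{\left(r \right)} = 5 + 2 r^{2}$ ($P{\left(r \right)} = -2 + \left(\left(r^{2} + r r\right) + 7\right) = -2 + \left(\left(r^{2} + r^{2}\right) + 7\right) = -2 + \left(2 r^{2} + 7\right) = -2 + \left(7 + 2 r^{2}\right) = 5 + 2 r^{2}$)
$K{\left(b \right)} = 2 + b$
$\left(\frac{1111}{K{\left(P{\left(E \right)} \right)}} + 21160\right) - 7914 = \left(\frac{1111}{2 + \left(5 + 2 \cdot 8^{2}\right)} + 21160\right) - 7914 = \left(\frac{1111}{2 + \left(5 + 2 \cdot 64\right)} + 21160\right) - 7914 = \left(\frac{1111}{2 + \left(5 + 128\right)} + 21160\right) - 7914 = \left(\frac{1111}{2 + 133} + 21160\right) - 7914 = \left(\frac{1111}{135} + 21160\right) - 7914 = \frac{2857711}{135} - 7914 = \frac{1789321}{135}$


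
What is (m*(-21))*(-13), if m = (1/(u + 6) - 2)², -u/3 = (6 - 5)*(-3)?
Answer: 76531/75 ≈ 1020.4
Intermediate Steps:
u = 9 (u = -3*(6 - 5)*(-3) = -3*(-3) = 9)
m = 841/225 (m = (1/(9 + 6) - 2)² = (1/15 - 2)² = (-29/15)² = 841/225 ≈ 3.7378)
(m*(-21))*(-13) = ((841/225)*(-21))*(-13) = -5887/75*(-13) = 76531/75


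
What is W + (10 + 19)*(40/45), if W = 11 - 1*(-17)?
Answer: 484/9 ≈ 53.778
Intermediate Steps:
W = 28 (W = 11 + 17 = 28)
W + (10 + 19)*(40/45) = 28 + (10 + 19)*(40/45) = 28 + 29*(40*(1/45)) = 28 + 29*(8/9) = 28 + 232/9 = 484/9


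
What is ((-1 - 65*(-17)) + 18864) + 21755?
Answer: 41723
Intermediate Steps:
((-1 - 65*(-17)) + 18864) + 21755 = ((-1 + 1105) + 18864) + 21755 = (1104 + 18864) + 21755 = 19968 + 21755 = 41723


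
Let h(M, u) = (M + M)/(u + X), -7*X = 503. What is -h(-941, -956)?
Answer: -13174/7195 ≈ -1.8310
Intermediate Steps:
X = -503/7 (X = -1/7*503 = -503/7 ≈ -71.857)
h(M, u) = 2*M/(-503/7 + u) (h(M, u) = (M + M)/(u - 503/7) = (2*M)/(-503/7 + u) = 2*M/(-503/7 + u))
-h(-941, -956) = -14*(-941)/(-503 + 7*(-956)) = -14*(-941)/(-503 - 6692) = -14*(-941)/(-7195) = -14*(-941)*(-1)/7195 = -1*13174/7195 = -13174/7195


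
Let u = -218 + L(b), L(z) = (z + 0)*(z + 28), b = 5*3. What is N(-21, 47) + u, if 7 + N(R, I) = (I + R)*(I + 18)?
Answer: 2110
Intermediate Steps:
N(R, I) = -7 + (18 + I)*(I + R) (N(R, I) = -7 + (I + R)*(I + 18) = -7 + (I + R)*(18 + I) = -7 + (18 + I)*(I + R))
b = 15
L(z) = z*(28 + z)
u = 427 (u = -218 + 15*(28 + 15) = -218 + 15*43 = -218 + 645 = 427)
N(-21, 47) + u = (-7 + 47**2 + 18*47 + 18*(-21) + 47*(-21)) + 427 = (-7 + 2209 + 846 - 378 - 987) + 427 = 1683 + 427 = 2110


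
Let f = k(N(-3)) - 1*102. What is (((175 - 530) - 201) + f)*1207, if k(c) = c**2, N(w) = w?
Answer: -783343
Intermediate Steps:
f = -93 (f = (-3)**2 - 1*102 = 9 - 102 = -93)
(((175 - 530) - 201) + f)*1207 = (((175 - 530) - 201) - 93)*1207 = ((-355 - 201) - 93)*1207 = (-556 - 93)*1207 = -649*1207 = -783343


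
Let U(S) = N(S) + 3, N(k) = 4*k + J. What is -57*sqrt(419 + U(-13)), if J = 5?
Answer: -285*sqrt(15) ≈ -1103.8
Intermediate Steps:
N(k) = 5 + 4*k (N(k) = 4*k + 5 = 5 + 4*k)
U(S) = 8 + 4*S (U(S) = (5 + 4*S) + 3 = 8 + 4*S)
-57*sqrt(419 + U(-13)) = -57*sqrt(419 + (8 + 4*(-13))) = -57*sqrt(419 + (8 - 52)) = -57*sqrt(419 - 44) = -285*sqrt(15)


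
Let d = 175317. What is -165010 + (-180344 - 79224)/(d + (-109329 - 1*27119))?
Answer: -6414033258/38869 ≈ -1.6502e+5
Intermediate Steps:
-165010 + (-180344 - 79224)/(d + (-109329 - 1*27119)) = -165010 + (-180344 - 79224)/(175317 + (-109329 - 1*27119)) = -165010 - 259568/(175317 + (-109329 - 27119)) = -165010 - 259568/(175317 - 136448) = -165010 - 259568/38869 = -6414033258/38869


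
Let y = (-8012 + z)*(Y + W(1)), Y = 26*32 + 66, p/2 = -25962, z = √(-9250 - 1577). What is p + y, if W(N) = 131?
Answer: -8296272 + 3087*I*√1203 ≈ -8.2963e+6 + 1.0707e+5*I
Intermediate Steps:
z = 3*I*√1203 (z = √(-10827) = 3*I*√1203 ≈ 104.05*I)
p = -51924 (p = 2*(-25962) = -51924)
Y = 898 (Y = 832 + 66 = 898)
y = -8244348 + 3087*I*√1203 (y = (-8012 + 3*I*√1203)*(898 + 131) = (-8012 + 3*I*√1203)*1029 = -8244348 + 3087*I*√1203 ≈ -8.2444e+6 + 1.0707e+5*I)
p + y = -51924 + (-8244348 + 3087*I*√1203) = -8296272 + 3087*I*√1203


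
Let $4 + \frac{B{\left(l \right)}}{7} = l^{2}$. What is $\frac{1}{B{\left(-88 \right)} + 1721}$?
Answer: $\frac{1}{55901} \approx 1.7889 \cdot 10^{-5}$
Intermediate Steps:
$B{\left(l \right)} = -28 + 7 l^{2}$
$\frac{1}{B{\left(-88 \right)} + 1721} = \frac{1}{\left(-28 + 7 \left(-88\right)^{2}\right) + 1721} = \frac{1}{\left(-28 + 7 \cdot 7744\right) + 1721} = \frac{1}{\left(-28 + 54208\right) + 1721} = \frac{1}{54180 + 1721} = \frac{1}{55901}$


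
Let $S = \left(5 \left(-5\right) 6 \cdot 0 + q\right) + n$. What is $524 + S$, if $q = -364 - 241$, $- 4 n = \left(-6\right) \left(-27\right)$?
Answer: $- \frac{243}{2} \approx -121.5$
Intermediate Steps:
$n = - \frac{81}{2}$ ($n = - \frac{\left(-6\right) \left(-27\right)}{4} = \left(- \frac{1}{4}\right) 162 = - \frac{81}{2} \approx -40.5$)
$q = -605$ ($q = -364 - 241 = -605$)
$S = - \frac{1291}{2}$ ($S = \left(5 \left(-5\right) 6 \cdot 0 - 605\right) - \frac{81}{2} = \left(5 \left(\left(-30\right) 0\right) - 605\right) - \frac{81}{2} = \left(5 \cdot 0 - 605\right) - \frac{81}{2} = \left(0 - 605\right) - \frac{81}{2} = -605 - \frac{81}{2} = - \frac{1291}{2} \approx -645.5$)
$524 + S = 524 - \frac{1291}{2} = - \frac{243}{2}$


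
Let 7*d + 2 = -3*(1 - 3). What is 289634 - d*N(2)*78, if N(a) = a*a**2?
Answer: 2024942/7 ≈ 2.8928e+5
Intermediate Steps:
d = 4/7 (d = -2/7 + (-3*(1 - 3))/7 = -2/7 + (-3*(-2))/7 = -2/7 + (1/7)*6 = -2/7 + 6/7 = 4/7 ≈ 0.57143)
N(a) = a**3
289634 - d*N(2)*78 = 289634 - (4/7)*2**3*78 = 289634 - (4/7)*8*78 = 289634 - 32*78/7 = 289634 - 1*2496/7 = 289634 - 2496/7 = 2024942/7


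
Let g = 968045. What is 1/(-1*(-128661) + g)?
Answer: 1/1096706 ≈ 9.1182e-7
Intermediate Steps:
1/(-1*(-128661) + g) = 1/(-1*(-128661) + 968045) = 1/(128661 + 968045) = 1/1096706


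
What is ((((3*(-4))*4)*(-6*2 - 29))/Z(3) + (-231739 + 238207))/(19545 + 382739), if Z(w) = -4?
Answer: 1494/100571 ≈ 0.014855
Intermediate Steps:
((((3*(-4))*4)*(-6*2 - 29))/Z(3) + (-231739 + 238207))/(19545 + 382739) = ((((3*(-4))*4)*(-6*2 - 29))/(-4) + (-231739 + 238207))/(19545 + 382739) = (-(-12*4)*(-12 - 29)/4 + 6468)/402284 = (-(-12)*(-41) + 6468)*(1/402284) = (-1/4*1968 + 6468)*(1/402284) = (-492 + 6468)*(1/402284) = 5976*(1/402284) = 1494/100571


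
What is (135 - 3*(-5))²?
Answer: 22500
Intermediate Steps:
(135 - 3*(-5))² = (135 + 15)² = 150² = 22500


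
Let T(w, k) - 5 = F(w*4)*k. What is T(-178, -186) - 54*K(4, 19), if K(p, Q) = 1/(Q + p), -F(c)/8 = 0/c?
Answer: 61/23 ≈ 2.6522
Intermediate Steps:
F(c) = 0 (F(c) = -0/c = -8*0 = 0)
T(w, k) = 5 (T(w, k) = 5 + 0*k = 5 + 0 = 5)
T(-178, -186) - 54*K(4, 19) = 5 - 54/(19 + 4) = 5 - 54/23 = 61/23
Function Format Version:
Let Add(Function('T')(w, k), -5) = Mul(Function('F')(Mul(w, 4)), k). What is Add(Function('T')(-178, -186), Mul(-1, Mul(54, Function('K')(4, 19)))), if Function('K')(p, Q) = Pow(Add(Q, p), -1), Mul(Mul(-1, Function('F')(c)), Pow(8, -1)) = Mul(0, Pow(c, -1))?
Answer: Rational(61, 23) ≈ 2.6522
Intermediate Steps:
Function('F')(c) = 0 (Function('F')(c) = Mul(-8, Mul(0, Pow(c, -1))) = Mul(-8, 0) = 0)
Function('T')(w, k) = 5 (Function('T')(w, k) = Add(5, Mul(0, k)) = Add(5, 0) = 5)
Add(Function('T')(-178, -186), Mul(-1, Mul(54, Function('K')(4, 19)))) = Add(5, Mul(-1, Mul(54, Pow(Add(19, 4), -1)))) = Add(5, Mul(-1, Mul(54, Pow(23, -1)))) = Add(5, Mul(-1, Mul(54, Rational(1, 23)))) = Add(5, Mul(-1, Rational(54, 23))) = Add(5, Rational(-54, 23)) = Rational(61, 23)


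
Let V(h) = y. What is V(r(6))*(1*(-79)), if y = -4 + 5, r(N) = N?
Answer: -79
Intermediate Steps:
y = 1
V(h) = 1
V(r(6))*(1*(-79)) = 1*(1*(-79)) = 1*(-79) = -79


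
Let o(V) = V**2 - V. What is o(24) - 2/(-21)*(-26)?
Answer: 11540/21 ≈ 549.52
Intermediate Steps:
o(24) - 2/(-21)*(-26) = 24*(-1 + 24) - 2/(-21)*(-26) = 24*23 - 2*(-1/21)*(-26) = 552 - (-2)*(-26)/21 = 552 - 1*52/21 = 552 - 52/21 = 11540/21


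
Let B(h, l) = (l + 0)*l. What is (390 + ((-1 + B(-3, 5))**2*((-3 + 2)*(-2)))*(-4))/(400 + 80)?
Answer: -703/80 ≈ -8.7875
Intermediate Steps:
B(h, l) = l**2 (B(h, l) = l*l = l**2)
(390 + ((-1 + B(-3, 5))**2*((-3 + 2)*(-2)))*(-4))/(400 + 80) = (390 + ((-1 + 5**2)**2*((-3 + 2)*(-2)))*(-4))/(400 + 80) = (390 + ((-1 + 25)**2*(-1*(-2)))*(-4))/480 = (390 + (24**2*2)*(-4))*(1/480) = (390 + (576*2)*(-4))*(1/480) = (390 + 1152*(-4))*(1/480) = (390 - 4608)*(1/480) = -4218*1/480 = -703/80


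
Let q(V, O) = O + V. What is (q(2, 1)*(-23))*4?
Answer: -276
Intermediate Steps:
(q(2, 1)*(-23))*4 = ((1 + 2)*(-23))*4 = (3*(-23))*4 = -69*4 = -276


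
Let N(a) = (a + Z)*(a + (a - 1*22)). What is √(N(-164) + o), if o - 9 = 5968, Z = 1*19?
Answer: 3*√6303 ≈ 238.17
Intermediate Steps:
Z = 19
o = 5977 (o = 9 + 5968 = 5977)
N(a) = (-22 + 2*a)*(19 + a) (N(a) = (a + 19)*(a + (a - 1*22)) = (19 + a)*(a + (a - 22)) = (19 + a)*(a + (-22 + a)) = (19 + a)*(-22 + 2*a) = (-22 + 2*a)*(19 + a))
√(N(-164) + o) = √((-418 + 2*(-164)² + 16*(-164)) + 5977) = √((-418 + 2*26896 - 2624) + 5977) = √((-418 + 53792 - 2624) + 5977) = √(50750 + 5977) = √56727 = 3*√6303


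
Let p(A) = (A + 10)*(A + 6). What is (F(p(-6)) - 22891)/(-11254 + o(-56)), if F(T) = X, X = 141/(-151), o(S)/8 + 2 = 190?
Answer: 1728341/736125 ≈ 2.3479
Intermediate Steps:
o(S) = 1504 (o(S) = -16 + 8*190 = -16 + 1520 = 1504)
X = -141/151 (X = 141*(-1/151) = -141/151 ≈ -0.93377)
p(A) = (6 + A)*(10 + A) (p(A) = (10 + A)*(6 + A) = (6 + A)*(10 + A))
F(T) = -141/151
(F(p(-6)) - 22891)/(-11254 + o(-56)) = (-141/151 - 22891)/(-11254 + 1504) = -3456682/151/(-9750) = -3456682/151*(-1/9750) = 1728341/736125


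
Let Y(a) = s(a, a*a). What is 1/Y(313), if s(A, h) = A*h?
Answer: 1/30664297 ≈ 3.2611e-8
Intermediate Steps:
Y(a) = a³ (Y(a) = a*(a*a) = a*a² = a³)
1/Y(313) = 1/(313³) = 1/30664297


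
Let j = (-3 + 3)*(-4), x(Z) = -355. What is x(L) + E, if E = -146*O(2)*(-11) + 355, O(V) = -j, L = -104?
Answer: 0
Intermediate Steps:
j = 0 (j = 0*(-4) = 0)
O(V) = 0 (O(V) = -1*0 = 0)
E = 355 (E = -0*(-11) + 355 = -146*0 + 355 = 0 + 355 = 355)
x(L) + E = -355 + 355 = 0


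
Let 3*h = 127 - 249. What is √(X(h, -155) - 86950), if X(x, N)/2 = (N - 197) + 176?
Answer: I*√87302 ≈ 295.47*I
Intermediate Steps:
h = -122/3 (h = (127 - 249)/3 = (⅓)*(-122) = -122/3 ≈ -40.667)
X(x, N) = -42 + 2*N (X(x, N) = 2*((N - 197) + 176) = 2*((-197 + N) + 176) = 2*(-21 + N) = -42 + 2*N)
√(X(h, -155) - 86950) = √((-42 + 2*(-155)) - 86950) = √((-42 - 310) - 86950) = √(-352 - 86950) = √(-87302) = I*√87302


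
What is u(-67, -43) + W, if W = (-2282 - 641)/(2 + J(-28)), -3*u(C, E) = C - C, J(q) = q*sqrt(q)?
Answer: -2923/10978 - 40922*I*sqrt(7)/5489 ≈ -0.26626 - 19.725*I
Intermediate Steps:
J(q) = q**(3/2)
u(C, E) = 0 (u(C, E) = -(C - C)/3 = -1/3*0 = 0)
W = -2923/(2 - 56*I*sqrt(7)) (W = (-2282 - 641)/(2 + (-28)**(3/2)) = -2923/(2 - 56*I*sqrt(7)) ≈ -0.26626 - 19.725*I)
u(-67, -43) + W = 0 + (-2923/10978 - 40922*I*sqrt(7)/5489) = -2923/10978 - 40922*I*sqrt(7)/5489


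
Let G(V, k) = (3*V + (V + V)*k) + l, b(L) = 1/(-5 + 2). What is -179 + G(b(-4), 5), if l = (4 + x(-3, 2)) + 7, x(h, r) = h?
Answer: -526/3 ≈ -175.33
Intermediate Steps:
b(L) = -1/3 (b(L) = 1/(-3) = -1/3)
l = 8 (l = (4 - 3) + 7 = 1 + 7 = 8)
G(V, k) = 8 + 3*V + 2*V*k (G(V, k) = (3*V + (V + V)*k) + 8 = (3*V + (2*V)*k) + 8 = (3*V + 2*V*k) + 8 = 8 + 3*V + 2*V*k)
-179 + G(b(-4), 5) = -179 + (8 + 3*(-1/3) + 2*(-1/3)*5) = -179 + (8 - 1 - 10/3) = -179 + 11/3 = -526/3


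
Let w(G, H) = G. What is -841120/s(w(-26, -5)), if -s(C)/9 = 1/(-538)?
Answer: -452522560/9 ≈ -5.0280e+7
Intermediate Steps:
s(C) = 9/538 (s(C) = -9/(-538) = -9*(-1/538) = 9/538)
-841120/s(w(-26, -5)) = -841120/9/538 = -841120*538/9 = -452522560/9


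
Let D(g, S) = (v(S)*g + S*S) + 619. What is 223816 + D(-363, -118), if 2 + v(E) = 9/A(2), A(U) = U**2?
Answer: 953073/4 ≈ 2.3827e+5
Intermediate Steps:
v(E) = 1/4 (v(E) = -2 + 9/(2**2) = -2 + 9/4 = 1/4)
D(g, S) = 619 + S**2 + g/4 (D(g, S) = (g/4 + S*S) + 619 = (g/4 + S**2) + 619 = (S**2 + g/4) + 619 = 619 + S**2 + g/4)
223816 + D(-363, -118) = 223816 + (619 + (-118)**2 + (1/4)*(-363)) = 223816 + (619 + 13924 - 363/4) = 223816 + 57809/4 = 953073/4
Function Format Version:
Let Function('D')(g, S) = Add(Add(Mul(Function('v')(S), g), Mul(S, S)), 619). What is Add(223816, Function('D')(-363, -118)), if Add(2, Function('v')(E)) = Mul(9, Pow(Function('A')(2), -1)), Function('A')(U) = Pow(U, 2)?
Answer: Rational(953073, 4) ≈ 2.3827e+5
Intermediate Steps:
Function('v')(E) = Rational(1, 4) (Function('v')(E) = Add(-2, Mul(9, Pow(Pow(2, 2), -1))) = Add(-2, Mul(9, Pow(4, -1))) = Add(-2, Mul(9, Rational(1, 4))) = Add(-2, Rational(9, 4)) = Rational(1, 4))
Function('D')(g, S) = Add(619, Pow(S, 2), Mul(Rational(1, 4), g)) (Function('D')(g, S) = Add(Add(Mul(Rational(1, 4), g), Mul(S, S)), 619) = Add(Add(Mul(Rational(1, 4), g), Pow(S, 2)), 619) = Add(Add(Pow(S, 2), Mul(Rational(1, 4), g)), 619) = Add(619, Pow(S, 2), Mul(Rational(1, 4), g)))
Add(223816, Function('D')(-363, -118)) = Add(223816, Add(619, Pow(-118, 2), Mul(Rational(1, 4), -363))) = Add(223816, Add(619, 13924, Rational(-363, 4))) = Add(223816, Rational(57809, 4)) = Rational(953073, 4)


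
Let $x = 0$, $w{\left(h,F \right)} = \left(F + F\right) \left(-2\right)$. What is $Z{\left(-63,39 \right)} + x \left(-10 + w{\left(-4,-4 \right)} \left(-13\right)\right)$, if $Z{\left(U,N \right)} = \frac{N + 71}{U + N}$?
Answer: $- \frac{55}{12} \approx -4.5833$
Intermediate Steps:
$w{\left(h,F \right)} = - 4 F$ ($w{\left(h,F \right)} = 2 F \left(-2\right) = - 4 F$)
$Z{\left(U,N \right)} = \frac{71 + N}{N + U}$
$Z{\left(-63,39 \right)} + x \left(-10 + w{\left(-4,-4 \right)} \left(-13\right)\right) = \frac{71 + 39}{39 - 63} + 0 \left(-10 + \left(-4\right) \left(-4\right) \left(-13\right)\right) = \frac{1}{-24} \cdot 110 + 0 \left(-10 + 16 \left(-13\right)\right) = \left(- \frac{1}{24}\right) 110 + 0 \left(-10 - 208\right) = - \frac{55}{12} + 0 \left(-218\right) = - \frac{55}{12} + 0 = - \frac{55}{12}$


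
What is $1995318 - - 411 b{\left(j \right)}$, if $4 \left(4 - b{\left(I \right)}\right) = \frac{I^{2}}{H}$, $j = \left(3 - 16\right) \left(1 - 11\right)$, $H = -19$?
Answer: $\frac{39678753}{19} \approx 2.0884 \cdot 10^{6}$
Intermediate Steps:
$j = 130$ ($j = \left(-13\right) \left(-10\right) = 130$)
$b{\left(I \right)} = 4 + \frac{I^{2}}{76}$ ($b{\left(I \right)} = 4 - \frac{I^{2} \frac{1}{-19}}{4} = 4 - \frac{I^{2} \left(- \frac{1}{19}\right)}{4} = 4 - \frac{\left(- \frac{1}{19}\right) I^{2}}{4} = 4 + \frac{I^{2}}{76}$)
$1995318 - - 411 b{\left(j \right)} = 1995318 - - 411 \left(4 + \frac{130^{2}}{76}\right) = 1995318 - - 411 \left(4 + \frac{1}{76} \cdot 16900\right) = 1995318 - - 411 \left(4 + \frac{4225}{19}\right) = 1995318 - \left(-411\right) \frac{4301}{19} = 1995318 - - \frac{1767711}{19} = 1995318 + \frac{1767711}{19} = \frac{39678753}{19}$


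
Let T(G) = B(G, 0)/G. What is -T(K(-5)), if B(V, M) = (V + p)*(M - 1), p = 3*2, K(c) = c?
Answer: -⅕ ≈ -0.20000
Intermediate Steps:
p = 6
B(V, M) = (-1 + M)*(6 + V) (B(V, M) = (V + 6)*(M - 1) = (6 + V)*(-1 + M) = (-1 + M)*(6 + V))
T(G) = (-6 - G)/G (T(G) = (-6 - G + 6*0 + 0*G)/G = (-6 - G + 0 + 0)/G = (-6 - G)/G)
-T(K(-5)) = -(-6 - 1*(-5))/(-5) = -(-1)*(-6 + 5)/5 = -(-1)*(-1)/5 = -1*⅕ = -⅕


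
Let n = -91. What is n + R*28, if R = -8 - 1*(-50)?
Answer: 1085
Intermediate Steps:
R = 42 (R = -8 + 50 = 42)
n + R*28 = -91 + 42*28 = -91 + 1176 = 1085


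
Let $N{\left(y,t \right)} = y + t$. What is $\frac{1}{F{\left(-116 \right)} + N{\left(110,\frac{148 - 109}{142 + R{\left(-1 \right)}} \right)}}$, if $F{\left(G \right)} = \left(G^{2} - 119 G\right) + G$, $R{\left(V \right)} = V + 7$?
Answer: $\frac{148}{4033631} \approx 3.6691 \cdot 10^{-5}$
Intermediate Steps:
$R{\left(V \right)} = 7 + V$
$F{\left(G \right)} = G^{2} - 118 G$
$N{\left(y,t \right)} = t + y$
$\frac{1}{F{\left(-116 \right)} + N{\left(110,\frac{148 - 109}{142 + R{\left(-1 \right)}} \right)}} = \frac{1}{- 116 \left(-118 - 116\right) + \left(\frac{148 - 109}{142 + \left(7 - 1\right)} + 110\right)} = \frac{1}{\left(-116\right) \left(-234\right) + \left(\frac{39}{142 + 6} + 110\right)} = \frac{1}{27144 + \left(\frac{39}{148} + 110\right)} = \frac{1}{27144 + \frac{16319}{148}} = \frac{1}{\frac{4033631}{148}} = \frac{148}{4033631}$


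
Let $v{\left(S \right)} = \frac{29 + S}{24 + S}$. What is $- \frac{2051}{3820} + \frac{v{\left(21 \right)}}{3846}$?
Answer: $- \frac{35477557}{66112740} \approx -0.53662$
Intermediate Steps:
$v{\left(S \right)} = \frac{29 + S}{24 + S}$
$- \frac{2051}{3820} + \frac{v{\left(21 \right)}}{3846} = - \frac{2051}{3820} + \frac{\frac{1}{24 + 21} \left(29 + 21\right)}{3846} = \left(-2051\right) \frac{1}{3820} + \frac{1}{45} \cdot 50 \cdot \frac{1}{3846} = - \frac{2051}{3820} + \frac{1}{45} \cdot 50 \cdot \frac{1}{3846} = - \frac{2051}{3820} + \frac{10}{9} \cdot \frac{1}{3846} = - \frac{2051}{3820} + \frac{5}{17307} = - \frac{35477557}{66112740}$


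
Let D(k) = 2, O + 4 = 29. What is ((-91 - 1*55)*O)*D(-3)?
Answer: -7300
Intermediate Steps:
O = 25 (O = -4 + 29 = 25)
((-91 - 1*55)*O)*D(-3) = ((-91 - 1*55)*25)*2 = ((-91 - 55)*25)*2 = -146*25*2 = -3650*2 = -7300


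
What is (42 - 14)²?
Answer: 784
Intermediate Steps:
(42 - 14)² = 28² = 784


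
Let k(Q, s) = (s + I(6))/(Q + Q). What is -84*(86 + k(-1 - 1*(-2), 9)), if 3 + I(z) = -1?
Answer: -7434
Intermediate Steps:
I(z) = -4 (I(z) = -3 - 1 = -4)
k(Q, s) = (-4 + s)/(2*Q) (k(Q, s) = (s - 4)/(Q + Q) = (-4 + s)/((2*Q)) = (-4 + s)*(1/(2*Q)) = (-4 + s)/(2*Q))
-84*(86 + k(-1 - 1*(-2), 9)) = -84*(86 + (-4 + 9)/(2*(-1 - 1*(-2)))) = -84*(86 + (½)*5/(-1 + 2)) = -84*(86 + (½)*5/1) = -84*(86 + (½)*1*5) = -84*(86 + 5/2) = -84*177/2 = -7434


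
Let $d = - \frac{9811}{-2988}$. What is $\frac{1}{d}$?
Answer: $\frac{2988}{9811} \approx 0.30456$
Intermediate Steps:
$d = \frac{9811}{2988}$ ($d = \left(-9811\right) \left(- \frac{1}{2988}\right) = \frac{9811}{2988} \approx 3.2835$)
$\frac{1}{d} = \frac{1}{\frac{9811}{2988}} = \frac{2988}{9811}$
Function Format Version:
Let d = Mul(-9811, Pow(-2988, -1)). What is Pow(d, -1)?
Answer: Rational(2988, 9811) ≈ 0.30456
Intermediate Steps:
d = Rational(9811, 2988) (d = Mul(-9811, Rational(-1, 2988)) = Rational(9811, 2988) ≈ 3.2835)
Pow(d, -1) = Pow(Rational(9811, 2988), -1) = Rational(2988, 9811)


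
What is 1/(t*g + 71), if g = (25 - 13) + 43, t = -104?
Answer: -1/5649 ≈ -0.00017702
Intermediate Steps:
g = 55 (g = 12 + 43 = 55)
1/(t*g + 71) = 1/(-104*55 + 71) = 1/(-5720 + 71) = 1/(-5649) = -1/5649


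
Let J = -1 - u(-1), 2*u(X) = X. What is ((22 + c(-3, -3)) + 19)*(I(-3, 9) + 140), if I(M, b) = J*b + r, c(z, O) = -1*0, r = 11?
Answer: 12013/2 ≈ 6006.5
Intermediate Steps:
u(X) = X/2
J = -1/2 (J = -1 - (-1)/2 = -1 - 1*(-1/2) = -1 + 1/2 = -1/2 ≈ -0.50000)
c(z, O) = 0
I(M, b) = 11 - b/2 (I(M, b) = -b/2 + 11 = 11 - b/2)
((22 + c(-3, -3)) + 19)*(I(-3, 9) + 140) = ((22 + 0) + 19)*((11 - 1/2*9) + 140) = (22 + 19)*((11 - 9/2) + 140) = 41*(13/2 + 140) = 41*(293/2) = 12013/2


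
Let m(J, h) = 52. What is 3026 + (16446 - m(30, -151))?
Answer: 19420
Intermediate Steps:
3026 + (16446 - m(30, -151)) = 3026 + (16446 - 1*52) = 3026 + (16446 - 52) = 3026 + 16394 = 19420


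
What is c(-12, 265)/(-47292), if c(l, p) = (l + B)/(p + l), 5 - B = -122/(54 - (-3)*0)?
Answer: 32/80762913 ≈ 3.9622e-7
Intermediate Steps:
B = 196/27 (B = 5 - (-122)/(54 - (-3)*0) = 5 - (-122)/(54 - 1*0) = 5 - (-122)/(54 + 0) = 5 - (-122)/54 = 5 - 1*(-61/27) = 5 + 61/27 = 196/27 ≈ 7.2593)
c(l, p) = (196/27 + l)/(l + p) (c(l, p) = (l + 196/27)/(p + l) = (196/27 + l)/(l + p))
c(-12, 265)/(-47292) = ((196/27 - 12)/(-12 + 265))/(-47292) = (-128/27/253)*(-1/47292) = ((1/253)*(-128/27))*(-1/47292) = -128/6831*(-1/47292) = 32/80762913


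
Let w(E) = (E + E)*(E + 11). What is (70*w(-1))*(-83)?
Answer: 116200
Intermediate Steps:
w(E) = 2*E*(11 + E) (w(E) = (2*E)*(11 + E) = 2*E*(11 + E))
(70*w(-1))*(-83) = (70*(2*(-1)*(11 - 1)))*(-83) = (70*(2*(-1)*10))*(-83) = (70*(-20))*(-83) = -1400*(-83) = 116200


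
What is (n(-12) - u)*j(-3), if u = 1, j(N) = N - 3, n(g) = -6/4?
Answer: 15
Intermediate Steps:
n(g) = -3/2 (n(g) = -6*¼ = -3/2)
j(N) = -3 + N
(n(-12) - u)*j(-3) = (-3/2 - 1*1)*(-3 - 3) = (-3/2 - 1)*(-6) = -5/2*(-6) = 15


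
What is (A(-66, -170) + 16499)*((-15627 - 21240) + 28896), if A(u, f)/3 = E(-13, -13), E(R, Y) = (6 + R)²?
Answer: -132685266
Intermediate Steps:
A(u, f) = 147 (A(u, f) = 3*(6 - 13)² = 3*(-7)² = 3*49 = 147)
(A(-66, -170) + 16499)*((-15627 - 21240) + 28896) = (147 + 16499)*((-15627 - 21240) + 28896) = 16646*(-36867 + 28896) = 16646*(-7971) = -132685266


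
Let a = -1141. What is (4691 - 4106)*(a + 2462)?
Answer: 772785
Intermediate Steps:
(4691 - 4106)*(a + 2462) = (4691 - 4106)*(-1141 + 2462) = 585*1321 = 772785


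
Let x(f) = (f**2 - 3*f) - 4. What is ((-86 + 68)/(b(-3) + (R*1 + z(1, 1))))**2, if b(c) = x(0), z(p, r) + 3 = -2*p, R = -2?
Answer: 324/121 ≈ 2.6777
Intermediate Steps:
x(f) = -4 + f**2 - 3*f
z(p, r) = -3 - 2*p
b(c) = -4 (b(c) = -4 + 0**2 - 3*0 = -4 + 0 + 0 = -4)
((-86 + 68)/(b(-3) + (R*1 + z(1, 1))))**2 = ((-86 + 68)/(-4 + (-2*1 + (-3 - 2*1))))**2 = (-18/(-4 + (-2 + (-3 - 2))))**2 = (-18/(-4 + (-2 - 5)))**2 = (-18/(-4 - 7))**2 = (-18/(-11))**2 = (-18*(-1/11))**2 = (18/11)**2 = 324/121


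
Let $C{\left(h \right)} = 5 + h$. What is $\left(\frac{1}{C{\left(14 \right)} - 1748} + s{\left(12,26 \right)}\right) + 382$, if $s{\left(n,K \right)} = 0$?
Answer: $\frac{660477}{1729} \approx 382.0$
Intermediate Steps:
$\left(\frac{1}{C{\left(14 \right)} - 1748} + s{\left(12,26 \right)}\right) + 382 = \left(\frac{1}{\left(5 + 14\right) - 1748} + 0\right) + 382 = \left(\frac{1}{19 - 1748} + 0\right) + 382 = \left(\frac{1}{-1729} + 0\right) + 382 = \left(- \frac{1}{1729} + 0\right) + 382 = - \frac{1}{1729} + 382 = \frac{660477}{1729}$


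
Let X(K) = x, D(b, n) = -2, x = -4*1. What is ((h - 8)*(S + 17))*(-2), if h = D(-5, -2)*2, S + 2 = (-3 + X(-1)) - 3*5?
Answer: -168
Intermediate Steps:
x = -4
X(K) = -4
S = -24 (S = -2 + ((-3 - 4) - 3*5) = -2 + (-7 - 15) = -2 - 22 = -24)
h = -4 (h = -2*2 = -4)
((h - 8)*(S + 17))*(-2) = ((-4 - 8)*(-24 + 17))*(-2) = -12*(-7)*(-2) = 84*(-2) = -168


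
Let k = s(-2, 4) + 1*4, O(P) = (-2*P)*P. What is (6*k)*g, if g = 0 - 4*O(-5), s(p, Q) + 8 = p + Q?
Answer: -2400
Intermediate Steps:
s(p, Q) = -8 + Q + p (s(p, Q) = -8 + (p + Q) = -8 + (Q + p) = -8 + Q + p)
O(P) = -2*P²
k = -2 (k = (-8 + 4 - 2) + 1*4 = -6 + 4 = -2)
g = 200 (g = 0 - (-8)*(-5)² = 0 - (-8)*25 = 0 - 4*(-50) = 0 + 200 = 200)
(6*k)*g = (6*(-2))*200 = -12*200 = -2400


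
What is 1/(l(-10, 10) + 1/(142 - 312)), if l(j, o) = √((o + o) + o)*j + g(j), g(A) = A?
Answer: 96390/27935533 - 289000*√30/83806599 ≈ -0.015437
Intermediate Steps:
l(j, o) = j + j*√3*√o (l(j, o) = √((o + o) + o)*j + j = √(2*o + o)*j + j = √(3*o)*j + j = (√3*√o)*j + j = j*√3*√o + j = j + j*√3*√o)
1/(l(-10, 10) + 1/(142 - 312)) = 1/(-10*(1 + √3*√10) + 1/(142 - 312)) = 1/(-10*(1 + √30) + 1/(-170)) = 1/((-10 - 10*√30) - 1/170) = 1/(-1701/170 - 10*√30)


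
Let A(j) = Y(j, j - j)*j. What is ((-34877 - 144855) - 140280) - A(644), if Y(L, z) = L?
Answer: -734748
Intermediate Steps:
A(j) = j² (A(j) = j*j = j²)
((-34877 - 144855) - 140280) - A(644) = ((-34877 - 144855) - 140280) - 1*644² = (-179732 - 140280) - 1*414736 = -320012 - 414736 = -734748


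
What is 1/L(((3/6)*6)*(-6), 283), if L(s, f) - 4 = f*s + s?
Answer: -1/5108 ≈ -0.00019577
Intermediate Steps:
L(s, f) = 4 + s + f*s (L(s, f) = 4 + (f*s + s) = 4 + (s + f*s) = 4 + s + f*s)
1/L(((3/6)*6)*(-6), 283) = 1/(4 + ((3/6)*6)*(-6) + 283*(((3/6)*6)*(-6))) = 1/(4 + ((3*(1/6))*6)*(-6) + 283*(((3*(1/6))*6)*(-6))) = 1/(4 + ((1/2)*6)*(-6) + 283*(((1/2)*6)*(-6))) = 1/(4 + 3*(-6) + 283*(3*(-6))) = 1/(4 - 18 + 283*(-18)) = 1/(4 - 18 - 5094) = 1/(-5108) = -1/5108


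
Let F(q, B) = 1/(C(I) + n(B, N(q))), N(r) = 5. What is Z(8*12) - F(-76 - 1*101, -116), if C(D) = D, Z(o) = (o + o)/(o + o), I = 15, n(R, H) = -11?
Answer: 3/4 ≈ 0.75000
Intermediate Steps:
Z(o) = 1 (Z(o) = (2*o)/((2*o)) = (2*o)*(1/(2*o)) = 1)
F(q, B) = 1/4 (F(q, B) = 1/(15 - 11) = 1/4)
Z(8*12) - F(-76 - 1*101, -116) = 1 - 1*1/4 = 1 - 1/4 = 3/4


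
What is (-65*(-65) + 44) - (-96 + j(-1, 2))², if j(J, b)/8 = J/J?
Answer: -3475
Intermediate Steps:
j(J, b) = 8 (j(J, b) = 8*(J/J) = 8*1 = 8)
(-65*(-65) + 44) - (-96 + j(-1, 2))² = (-65*(-65) + 44) - (-96 + 8)² = (4225 + 44) - 1*(-88)² = 4269 - 1*7744 = 4269 - 7744 = -3475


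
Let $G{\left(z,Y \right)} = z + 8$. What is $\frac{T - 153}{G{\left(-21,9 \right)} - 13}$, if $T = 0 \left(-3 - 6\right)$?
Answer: $\frac{153}{26} \approx 5.8846$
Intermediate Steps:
$G{\left(z,Y \right)} = 8 + z$
$T = 0$ ($T = 0 \left(-3 - 6\right) = 0 \left(-9\right) = 0$)
$\frac{T - 153}{G{\left(-21,9 \right)} - 13} = \frac{0 - 153}{\left(8 - 21\right) - 13} = \frac{0 - 153}{-13 - 13} = - \frac{153}{-26} = \left(-153\right) \left(- \frac{1}{26}\right) = \frac{153}{26}$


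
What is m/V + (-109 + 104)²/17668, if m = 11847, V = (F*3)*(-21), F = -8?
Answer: 2491969/106008 ≈ 23.507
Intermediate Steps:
V = 504 (V = -8*3*(-21) = -24*(-21) = 504)
m/V + (-109 + 104)²/17668 = 11847/504 + (-109 + 104)²/17668 = 11847*(1/504) + (-5)²*(1/17668) = 3949/168 + 25*(1/17668) = 3949/168 + 25/17668 = 2491969/106008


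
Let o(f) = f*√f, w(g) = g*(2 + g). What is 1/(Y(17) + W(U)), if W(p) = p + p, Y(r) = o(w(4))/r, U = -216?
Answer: -289/124816 - 17*√6/1123344 ≈ -0.0023525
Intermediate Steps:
o(f) = f^(3/2)
Y(r) = 48*√6/r (Y(r) = (4*(2 + 4))^(3/2)/r = (4*6)^(3/2)/r = 24^(3/2)/r = (48*√6)/r = 48*√6/r)
W(p) = 2*p
1/(Y(17) + W(U)) = 1/(48*√6/17 + 2*(-216)) = 1/(48*√6*(1/17) - 432) = 1/(48*√6/17 - 432) = 1/(-432 + 48*√6/17)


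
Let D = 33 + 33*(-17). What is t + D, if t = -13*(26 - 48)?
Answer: -242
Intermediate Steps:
D = -528 (D = 33 - 561 = -528)
t = 286 (t = -13*(-22) = 286)
t + D = 286 - 528 = -242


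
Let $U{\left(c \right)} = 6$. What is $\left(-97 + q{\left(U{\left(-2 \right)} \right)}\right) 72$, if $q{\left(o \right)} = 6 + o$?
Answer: $-6120$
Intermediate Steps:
$\left(-97 + q{\left(U{\left(-2 \right)} \right)}\right) 72 = \left(-97 + \left(6 + 6\right)\right) 72 = \left(-97 + 12\right) 72 = \left(-85\right) 72 = -6120$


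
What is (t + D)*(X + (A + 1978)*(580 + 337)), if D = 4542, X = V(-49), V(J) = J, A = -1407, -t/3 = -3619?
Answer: 8062269642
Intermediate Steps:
t = 10857 (t = -3*(-3619) = 10857)
X = -49
(t + D)*(X + (A + 1978)*(580 + 337)) = (10857 + 4542)*(-49 + (-1407 + 1978)*(580 + 337)) = 15399*(-49 + 571*917) = 15399*(-49 + 523607) = 15399*523558 = 8062269642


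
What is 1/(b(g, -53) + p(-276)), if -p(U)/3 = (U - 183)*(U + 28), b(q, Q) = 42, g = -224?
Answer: -1/341454 ≈ -2.9287e-6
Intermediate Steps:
p(U) = -3*(-183 + U)*(28 + U) (p(U) = -3*(U - 183)*(U + 28) = -3*(-183 + U)*(28 + U))
1/(b(g, -53) + p(-276)) = 1/(42 + (15372 - 3*(-276)**2 + 465*(-276))) = 1/(42 + (15372 - 3*76176 - 128340)) = 1/(42 + (15372 - 228528 - 128340)) = 1/(42 - 341496) = 1/(-341454) = -1/341454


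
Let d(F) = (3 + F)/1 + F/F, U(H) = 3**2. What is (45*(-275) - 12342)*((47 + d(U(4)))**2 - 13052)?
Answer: 233625084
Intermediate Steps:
U(H) = 9
d(F) = 4 + F (d(F) = (3 + F)*1 + 1 = (3 + F) + 1 = 4 + F)
(45*(-275) - 12342)*((47 + d(U(4)))**2 - 13052) = (45*(-275) - 12342)*((47 + (4 + 9))**2 - 13052) = (-12375 - 12342)*((47 + 13)**2 - 13052) = -24717*(60**2 - 13052) = -24717*(3600 - 13052) = -24717*(-9452) = 233625084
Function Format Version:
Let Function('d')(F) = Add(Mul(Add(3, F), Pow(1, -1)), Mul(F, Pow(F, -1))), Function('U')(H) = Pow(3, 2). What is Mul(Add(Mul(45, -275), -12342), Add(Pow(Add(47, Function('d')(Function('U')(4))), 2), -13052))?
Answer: 233625084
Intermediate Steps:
Function('U')(H) = 9
Function('d')(F) = Add(4, F) (Function('d')(F) = Add(Mul(Add(3, F), 1), 1) = Add(Add(3, F), 1) = Add(4, F))
Mul(Add(Mul(45, -275), -12342), Add(Pow(Add(47, Function('d')(Function('U')(4))), 2), -13052)) = Mul(Add(Mul(45, -275), -12342), Add(Pow(Add(47, Add(4, 9)), 2), -13052)) = Mul(Add(-12375, -12342), Add(Pow(Add(47, 13), 2), -13052)) = Mul(-24717, Add(Pow(60, 2), -13052)) = Mul(-24717, Add(3600, -13052)) = Mul(-24717, -9452) = 233625084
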